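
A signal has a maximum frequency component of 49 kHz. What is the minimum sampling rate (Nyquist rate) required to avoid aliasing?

By the Nyquist-Shannon sampling theorem,
the minimum sampling rate (Nyquist rate) must be at least 2 * f_max.
Nyquist rate = 2 * 49 kHz = 98 kHz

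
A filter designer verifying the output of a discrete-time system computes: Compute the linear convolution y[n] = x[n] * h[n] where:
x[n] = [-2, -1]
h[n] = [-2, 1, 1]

y[n] = sum_k x[k]*h[n-k]. Output length = len(x) + len(h) - 1 = 2 + 3 - 1 = 4.
y[0] = -2*-2 = 4
y[1] = -1*-2 + -2*1 = 0
y[2] = -1*1 + -2*1 = -3
y[3] = -1*1 = -1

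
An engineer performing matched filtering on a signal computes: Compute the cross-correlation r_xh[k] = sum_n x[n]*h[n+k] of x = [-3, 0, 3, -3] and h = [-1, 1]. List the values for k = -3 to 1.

Both sequences indexed from 0 and zero outside their support.
Lags with overlap: k = -3 to 1.
  r_xh[-3] = x[3]*h[0] = 3
  r_xh[-2] = x[2]*h[0] + x[3]*h[1] = -6
  r_xh[-1] = x[1]*h[0] + x[2]*h[1] = 3
  r_xh[0] = x[0]*h[0] + x[1]*h[1] = 3
  r_xh[1] = x[0]*h[1] = -3
r_xh = [3, -6, 3, 3, -3] (for k = -3, ..., 1)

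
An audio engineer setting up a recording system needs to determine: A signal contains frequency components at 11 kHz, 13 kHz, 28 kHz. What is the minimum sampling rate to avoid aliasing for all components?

The highest frequency component is f_max = 28 kHz.
Nyquist rate = 2 * f_max = 2 * 28 kHz = 56 kHz.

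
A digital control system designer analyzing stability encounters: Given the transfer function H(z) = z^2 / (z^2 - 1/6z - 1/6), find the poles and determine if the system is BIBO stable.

Poles are roots of the denominator: z^2 - 1/6z - 1/6 = 0.
Quadratic formula: z = [-(-1/6) +/- sqrt((-1/6)^2 - 4*(-1/6))] / 2
Discriminant = 1/36 + 2/3 = 25/36; sqrt = 5/6.
z = (1/6 +/- 5/6) / 2 => z = 1/2 or z = -1/3.
|p1| = 1/2, |p2| = 1/3.
For BIBO stability, all poles must lie inside the unit circle (|p| < 1).
System is STABLE since both |p| < 1.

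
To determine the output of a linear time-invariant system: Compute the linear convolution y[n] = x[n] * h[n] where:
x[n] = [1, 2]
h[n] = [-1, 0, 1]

y[n] = sum_k x[k]*h[n-k]. Output length = len(x) + len(h) - 1 = 2 + 3 - 1 = 4.
y[0] = 1*-1 = -1
y[1] = 2*-1 + 1*0 = -2
y[2] = 2*0 + 1*1 = 1
y[3] = 2*1 = 2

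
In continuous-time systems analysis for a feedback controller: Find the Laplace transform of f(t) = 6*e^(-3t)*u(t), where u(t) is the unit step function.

Standard Laplace transform pair:
e^(-at)*u(t) <-> 1/(s+a)
With a = 3: L{6*e^(-3t)*u(t)} = 6/(s+3), ROC: Re(s) > -3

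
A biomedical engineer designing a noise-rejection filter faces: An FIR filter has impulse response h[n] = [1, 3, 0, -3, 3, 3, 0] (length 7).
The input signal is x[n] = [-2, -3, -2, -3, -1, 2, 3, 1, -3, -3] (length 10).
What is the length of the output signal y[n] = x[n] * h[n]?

For linear convolution, the output length is:
len(y) = len(x) + len(h) - 1 = 10 + 7 - 1 = 16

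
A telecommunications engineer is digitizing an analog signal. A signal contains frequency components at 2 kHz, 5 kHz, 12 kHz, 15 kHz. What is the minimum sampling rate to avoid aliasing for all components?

The highest frequency component is f_max = 15 kHz.
Nyquist rate = 2 * f_max = 2 * 15 kHz = 30 kHz.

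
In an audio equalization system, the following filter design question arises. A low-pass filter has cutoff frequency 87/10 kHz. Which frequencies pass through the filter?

A low-pass filter passes all frequencies below the cutoff frequency 87/10 kHz and attenuates higher frequencies.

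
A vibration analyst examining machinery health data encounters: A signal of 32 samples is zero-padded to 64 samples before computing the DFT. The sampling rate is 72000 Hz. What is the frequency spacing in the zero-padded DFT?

Original DFT: N = 32, resolution = f_s/N = 72000/32 = 2250 Hz
Zero-padded DFT: N = 64, resolution = f_s/N = 72000/64 = 1125 Hz
Zero-padding interpolates the spectrum (finer frequency grid)
but does NOT improve the true spectral resolution (ability to resolve close frequencies).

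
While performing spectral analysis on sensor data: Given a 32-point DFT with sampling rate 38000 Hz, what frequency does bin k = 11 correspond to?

The frequency of DFT bin k is: f_k = k * f_s / N
f_11 = 11 * 38000 / 32 = 26125/2 Hz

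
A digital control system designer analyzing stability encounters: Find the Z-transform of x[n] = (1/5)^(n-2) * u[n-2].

Time-shifting property: if X(z) = Z{x[n]}, then Z{x[n-d]} = z^(-d) * X(z)
X(z) = z/(z - 1/5) for x[n] = (1/5)^n * u[n]
Z{x[n-2]} = z^(-2) * z/(z - 1/5) = z^(-1)/(z - 1/5)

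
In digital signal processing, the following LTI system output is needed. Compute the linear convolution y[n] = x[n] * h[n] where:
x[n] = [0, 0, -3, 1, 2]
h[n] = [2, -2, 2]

y[n] = sum_k x[k]*h[n-k]. Output length = len(x) + len(h) - 1 = 5 + 3 - 1 = 7.
y[0] = 0*2 = 0
y[1] = 0*2 + 0*-2 = 0
y[2] = -3*2 + 0*-2 + 0*2 = -6
y[3] = 1*2 + -3*-2 + 0*2 = 8
y[4] = 2*2 + 1*-2 + -3*2 = -4
y[5] = 2*-2 + 1*2 = -2
y[6] = 2*2 = 4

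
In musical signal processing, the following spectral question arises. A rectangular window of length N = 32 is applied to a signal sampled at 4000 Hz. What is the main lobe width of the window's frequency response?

For a rectangular window of length N,
the main lobe width in frequency is 2*f_s/N.
= 2*4000/32 = 250 Hz
This determines the minimum frequency separation for resolving two sinusoids.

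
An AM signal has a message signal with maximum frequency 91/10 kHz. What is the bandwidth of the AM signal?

In AM (double-sideband), the bandwidth is twice the message frequency.
BW = 2 * f_m = 2 * 91/10 kHz = 91/5 kHz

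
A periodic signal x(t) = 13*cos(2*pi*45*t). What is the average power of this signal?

Average power of A*cos(wt) is A^2/2.
P = 13^2 / 2 = 169/2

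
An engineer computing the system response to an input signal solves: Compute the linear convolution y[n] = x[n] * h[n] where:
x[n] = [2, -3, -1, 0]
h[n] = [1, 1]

y[n] = sum_k x[k]*h[n-k]. Output length = len(x) + len(h) - 1 = 4 + 2 - 1 = 5.
y[0] = 2*1 = 2
y[1] = -3*1 + 2*1 = -1
y[2] = -1*1 + -3*1 = -4
y[3] = 0*1 + -1*1 = -1
y[4] = 0*1 = 0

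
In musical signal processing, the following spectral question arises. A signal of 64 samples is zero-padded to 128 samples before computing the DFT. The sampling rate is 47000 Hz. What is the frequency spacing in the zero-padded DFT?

Original DFT: N = 64, resolution = f_s/N = 47000/64 = 5875/8 Hz
Zero-padded DFT: N = 128, resolution = f_s/N = 47000/128 = 5875/16 Hz
Zero-padding interpolates the spectrum (finer frequency grid)
but does NOT improve the true spectral resolution (ability to resolve close frequencies).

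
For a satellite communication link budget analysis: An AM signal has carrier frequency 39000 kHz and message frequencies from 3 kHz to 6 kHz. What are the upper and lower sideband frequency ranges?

Upper sideband (USB) = fc + [fm_low, fm_high] = 39000 + [3, 6] = [39003, 39006] kHz
Lower sideband (LSB) = fc - [fm_high, fm_low] = 39000 - [6, 3] = [38994, 38997] kHz
Total occupied spectrum: 38994 kHz to 39006 kHz (plus carrier at 39000 kHz)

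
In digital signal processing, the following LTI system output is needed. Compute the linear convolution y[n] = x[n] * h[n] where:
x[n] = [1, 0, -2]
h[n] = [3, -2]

y[n] = sum_k x[k]*h[n-k]. Output length = len(x) + len(h) - 1 = 3 + 2 - 1 = 4.
y[0] = 1*3 = 3
y[1] = 0*3 + 1*-2 = -2
y[2] = -2*3 + 0*-2 = -6
y[3] = -2*-2 = 4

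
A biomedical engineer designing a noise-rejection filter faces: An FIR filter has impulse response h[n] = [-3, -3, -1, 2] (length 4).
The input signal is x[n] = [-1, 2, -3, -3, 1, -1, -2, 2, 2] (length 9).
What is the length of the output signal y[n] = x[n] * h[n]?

For linear convolution, the output length is:
len(y) = len(x) + len(h) - 1 = 9 + 4 - 1 = 12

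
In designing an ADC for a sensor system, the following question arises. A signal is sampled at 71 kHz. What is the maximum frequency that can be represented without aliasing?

The maximum frequency that can be represented without aliasing
is the Nyquist frequency: f_max = f_s / 2 = 71 kHz / 2 = 71/2 kHz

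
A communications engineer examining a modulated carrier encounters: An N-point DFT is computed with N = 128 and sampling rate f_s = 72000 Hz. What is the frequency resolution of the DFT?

DFT frequency resolution = f_s / N
= 72000 / 128 = 1125/2 Hz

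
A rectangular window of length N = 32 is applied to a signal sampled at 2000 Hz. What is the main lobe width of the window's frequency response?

For a rectangular window of length N,
the main lobe width in frequency is 2*f_s/N.
= 2*2000/32 = 125 Hz
This determines the minimum frequency separation for resolving two sinusoids.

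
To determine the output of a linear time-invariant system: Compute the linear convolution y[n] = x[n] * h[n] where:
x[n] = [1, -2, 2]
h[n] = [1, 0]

y[n] = sum_k x[k]*h[n-k]. Output length = len(x) + len(h) - 1 = 3 + 2 - 1 = 4.
y[0] = 1*1 = 1
y[1] = -2*1 + 1*0 = -2
y[2] = 2*1 + -2*0 = 2
y[3] = 2*0 = 0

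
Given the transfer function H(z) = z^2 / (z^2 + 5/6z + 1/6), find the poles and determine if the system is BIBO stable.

Poles are roots of the denominator: z^2 + 5/6z + 1/6 = 0.
Quadratic formula: z = [-(5/6) +/- sqrt((5/6)^2 - 4*(1/6))] / 2
Discriminant = 25/36 - 2/3 = 1/36; sqrt = 1/6.
z = (-5/6 +/- 1/6) / 2 => z = -1/3 or z = -1/2.
|p1| = 1/3, |p2| = 1/2.
For BIBO stability, all poles must lie inside the unit circle (|p| < 1).
System is STABLE since both |p| < 1.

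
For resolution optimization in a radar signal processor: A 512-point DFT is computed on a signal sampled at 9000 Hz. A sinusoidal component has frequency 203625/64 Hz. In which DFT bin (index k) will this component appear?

DFT frequency resolution = f_s/N = 9000/512 = 1125/64 Hz
Bin index k = f_signal / resolution = 203625/64 / 1125/64 = 181
The signal frequency 203625/64 Hz falls in DFT bin k = 181.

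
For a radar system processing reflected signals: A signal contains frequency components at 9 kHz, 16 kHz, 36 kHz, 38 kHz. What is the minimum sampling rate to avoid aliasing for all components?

The highest frequency component is f_max = 38 kHz.
Nyquist rate = 2 * f_max = 2 * 38 kHz = 76 kHz.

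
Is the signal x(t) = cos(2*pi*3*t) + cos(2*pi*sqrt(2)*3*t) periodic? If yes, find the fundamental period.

f1 = 3 Hz, f2 = 3*sqrt(2) Hz
Ratio f2/f1 = sqrt(2), which is irrational.
Since the frequency ratio is irrational, no common period exists.
The signal is not periodic.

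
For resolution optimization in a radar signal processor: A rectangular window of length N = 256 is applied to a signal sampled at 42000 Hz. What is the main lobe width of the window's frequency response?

For a rectangular window of length N,
the main lobe width in frequency is 2*f_s/N.
= 2*42000/256 = 2625/8 Hz
This determines the minimum frequency separation for resolving two sinusoids.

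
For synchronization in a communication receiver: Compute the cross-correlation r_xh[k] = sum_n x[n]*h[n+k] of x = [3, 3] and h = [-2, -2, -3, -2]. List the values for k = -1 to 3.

Both sequences indexed from 0 and zero outside their support.
Lags with overlap: k = -1 to 3.
  r_xh[-1] = x[1]*h[0] = -6
  r_xh[0] = x[0]*h[0] + x[1]*h[1] = -12
  r_xh[1] = x[0]*h[1] + x[1]*h[2] = -15
  r_xh[2] = x[0]*h[2] + x[1]*h[3] = -15
  r_xh[3] = x[0]*h[3] = -6
r_xh = [-6, -12, -15, -15, -6] (for k = -1, ..., 3)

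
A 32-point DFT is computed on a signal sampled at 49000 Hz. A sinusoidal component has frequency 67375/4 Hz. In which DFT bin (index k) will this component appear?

DFT frequency resolution = f_s/N = 49000/32 = 6125/4 Hz
Bin index k = f_signal / resolution = 67375/4 / 6125/4 = 11
The signal frequency 67375/4 Hz falls in DFT bin k = 11.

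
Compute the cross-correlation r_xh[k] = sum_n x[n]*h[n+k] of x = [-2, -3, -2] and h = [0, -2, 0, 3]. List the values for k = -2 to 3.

Both sequences indexed from 0 and zero outside their support.
Lags with overlap: k = -2 to 3.
  r_xh[-2] = x[2]*h[0] = 0
  r_xh[-1] = x[1]*h[0] + x[2]*h[1] = 4
  r_xh[0] = x[0]*h[0] + x[1]*h[1] + x[2]*h[2] = 6
  r_xh[1] = x[0]*h[1] + x[1]*h[2] + x[2]*h[3] = -2
  r_xh[2] = x[0]*h[2] + x[1]*h[3] = -9
  r_xh[3] = x[0]*h[3] = -6
r_xh = [0, 4, 6, -2, -9, -6] (for k = -2, ..., 3)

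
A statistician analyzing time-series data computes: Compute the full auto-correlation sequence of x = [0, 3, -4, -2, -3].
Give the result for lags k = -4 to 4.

r_xx[k] = sum_m x[m]*x[m+k], indexed from 0, for k = -4 to 4:
  r_xx[-4] = x[4]*x[0] = 0
  r_xx[-3] = x[3]*x[0] + x[4]*x[1] = -9
  r_xx[-2] = x[2]*x[0] + x[3]*x[1] + x[4]*x[2] = 6
  r_xx[-1] = x[1]*x[0] + x[2]*x[1] + x[3]*x[2] + x[4]*x[3] = 2
  r_xx[0] = x[0]*x[0] + x[1]*x[1] + x[2]*x[2] + x[3]*x[3] + x[4]*x[4] = 38
  r_xx[1] = x[0]*x[1] + x[1]*x[2] + x[2]*x[3] + x[3]*x[4] = 2
  r_xx[2] = x[0]*x[2] + x[1]*x[3] + x[2]*x[4] = 6
  r_xx[3] = x[0]*x[3] + x[1]*x[4] = -9
  r_xx[4] = x[0]*x[4] = 0
r_xx = [0, -9, 6, 2, 38, 2, 6, -9, 0]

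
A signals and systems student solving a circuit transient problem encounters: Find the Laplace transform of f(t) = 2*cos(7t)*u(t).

Standard pair: cos(wt)*u(t) <-> s/(s^2+w^2)
With w = 7: L{2*cos(7t)*u(t)} = 2s/(s^2+49)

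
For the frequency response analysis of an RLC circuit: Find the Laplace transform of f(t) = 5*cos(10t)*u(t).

Standard pair: cos(wt)*u(t) <-> s/(s^2+w^2)
With w = 10: L{5*cos(10t)*u(t)} = 5s/(s^2+100)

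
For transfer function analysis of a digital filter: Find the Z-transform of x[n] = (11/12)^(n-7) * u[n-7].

Time-shifting property: if X(z) = Z{x[n]}, then Z{x[n-d]} = z^(-d) * X(z)
X(z) = z/(z - 11/12) for x[n] = (11/12)^n * u[n]
Z{x[n-7]} = z^(-7) * z/(z - 11/12) = z^(-6)/(z - 11/12)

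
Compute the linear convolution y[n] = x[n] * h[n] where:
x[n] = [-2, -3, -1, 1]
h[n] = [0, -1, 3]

y[n] = sum_k x[k]*h[n-k]. Output length = len(x) + len(h) - 1 = 4 + 3 - 1 = 6.
y[0] = -2*0 = 0
y[1] = -3*0 + -2*-1 = 2
y[2] = -1*0 + -3*-1 + -2*3 = -3
y[3] = 1*0 + -1*-1 + -3*3 = -8
y[4] = 1*-1 + -1*3 = -4
y[5] = 1*3 = 3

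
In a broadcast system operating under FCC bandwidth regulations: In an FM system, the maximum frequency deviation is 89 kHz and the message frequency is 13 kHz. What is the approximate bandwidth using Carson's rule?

Carson's rule: BW = 2*(delta_f + f_m)
= 2*(89 + 13) kHz = 204 kHz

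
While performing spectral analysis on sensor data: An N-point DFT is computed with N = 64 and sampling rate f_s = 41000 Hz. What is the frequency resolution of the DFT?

DFT frequency resolution = f_s / N
= 41000 / 64 = 5125/8 Hz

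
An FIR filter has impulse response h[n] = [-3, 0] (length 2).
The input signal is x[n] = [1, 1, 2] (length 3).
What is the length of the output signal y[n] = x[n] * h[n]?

For linear convolution, the output length is:
len(y) = len(x) + len(h) - 1 = 3 + 2 - 1 = 4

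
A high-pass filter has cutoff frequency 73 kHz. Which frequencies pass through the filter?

A high-pass filter passes all frequencies above the cutoff frequency 73 kHz and attenuates lower frequencies.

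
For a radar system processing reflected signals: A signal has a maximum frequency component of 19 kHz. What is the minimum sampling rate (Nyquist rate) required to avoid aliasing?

By the Nyquist-Shannon sampling theorem,
the minimum sampling rate (Nyquist rate) must be at least 2 * f_max.
Nyquist rate = 2 * 19 kHz = 38 kHz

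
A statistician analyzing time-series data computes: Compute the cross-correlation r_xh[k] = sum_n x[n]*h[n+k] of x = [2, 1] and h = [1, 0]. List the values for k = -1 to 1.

Both sequences indexed from 0 and zero outside their support.
Lags with overlap: k = -1 to 1.
  r_xh[-1] = x[1]*h[0] = 1
  r_xh[0] = x[0]*h[0] + x[1]*h[1] = 2
  r_xh[1] = x[0]*h[1] = 0
r_xh = [1, 2, 0] (for k = -1, ..., 1)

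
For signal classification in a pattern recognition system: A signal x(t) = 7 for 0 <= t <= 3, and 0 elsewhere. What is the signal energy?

Energy = integral of |x(t)|^2 dt over the signal duration
= 7^2 * 3 = 49 * 3 = 147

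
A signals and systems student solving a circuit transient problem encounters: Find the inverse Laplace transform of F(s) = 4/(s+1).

Standard pair: k/(s+a) <-> k*e^(-at)*u(t)
With k=4, a=1: f(t) = 4*e^(-t)*u(t)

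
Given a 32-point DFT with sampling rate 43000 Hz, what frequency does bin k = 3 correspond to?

The frequency of DFT bin k is: f_k = k * f_s / N
f_3 = 3 * 43000 / 32 = 16125/4 Hz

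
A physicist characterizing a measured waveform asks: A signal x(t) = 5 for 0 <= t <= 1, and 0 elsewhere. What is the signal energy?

Energy = integral of |x(t)|^2 dt over the signal duration
= 5^2 * 1 = 25 * 1 = 25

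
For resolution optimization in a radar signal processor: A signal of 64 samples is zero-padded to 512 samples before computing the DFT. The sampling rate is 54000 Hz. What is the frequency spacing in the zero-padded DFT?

Original DFT: N = 64, resolution = f_s/N = 54000/64 = 3375/4 Hz
Zero-padded DFT: N = 512, resolution = f_s/N = 54000/512 = 3375/32 Hz
Zero-padding interpolates the spectrum (finer frequency grid)
but does NOT improve the true spectral resolution (ability to resolve close frequencies).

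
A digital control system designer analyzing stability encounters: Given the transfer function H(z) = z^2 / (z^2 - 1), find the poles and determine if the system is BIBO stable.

Poles are roots of the denominator: z^2 - 1 = 0.
Quadratic formula: z = [-(0) +/- sqrt((0)^2 - 4*(-1))] / 2
Discriminant = 0 + 4 = 4; sqrt = 2.
z = (0 +/- 2) / 2 => z = 1 or z = -1.
|p1| = 1, |p2| = 1.
For BIBO stability, all poles must lie inside the unit circle (|p| < 1).
System is UNSTABLE since at least one |p| >= 1.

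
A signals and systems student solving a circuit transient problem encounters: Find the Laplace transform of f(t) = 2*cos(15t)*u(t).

Standard pair: cos(wt)*u(t) <-> s/(s^2+w^2)
With w = 15: L{2*cos(15t)*u(t)} = 2s/(s^2+225)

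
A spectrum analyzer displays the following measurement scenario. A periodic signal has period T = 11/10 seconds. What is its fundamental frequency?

The fundamental frequency is the reciprocal of the period.
f = 1/T = 1/(11/10) = 10/11 Hz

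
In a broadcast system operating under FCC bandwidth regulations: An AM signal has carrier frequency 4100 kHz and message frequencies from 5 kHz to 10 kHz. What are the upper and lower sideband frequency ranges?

Upper sideband (USB) = fc + [fm_low, fm_high] = 4100 + [5, 10] = [4105, 4110] kHz
Lower sideband (LSB) = fc - [fm_high, fm_low] = 4100 - [10, 5] = [4090, 4095] kHz
Total occupied spectrum: 4090 kHz to 4110 kHz (plus carrier at 4100 kHz)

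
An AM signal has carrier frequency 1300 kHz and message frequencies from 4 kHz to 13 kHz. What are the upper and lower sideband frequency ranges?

Upper sideband (USB) = fc + [fm_low, fm_high] = 1300 + [4, 13] = [1304, 1313] kHz
Lower sideband (LSB) = fc - [fm_high, fm_low] = 1300 - [13, 4] = [1287, 1296] kHz
Total occupied spectrum: 1287 kHz to 1313 kHz (plus carrier at 1300 kHz)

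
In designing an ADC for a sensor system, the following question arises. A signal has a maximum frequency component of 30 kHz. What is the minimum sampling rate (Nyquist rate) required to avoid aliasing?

By the Nyquist-Shannon sampling theorem,
the minimum sampling rate (Nyquist rate) must be at least 2 * f_max.
Nyquist rate = 2 * 30 kHz = 60 kHz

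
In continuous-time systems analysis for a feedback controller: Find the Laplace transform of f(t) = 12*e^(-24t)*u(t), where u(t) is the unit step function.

Standard Laplace transform pair:
e^(-at)*u(t) <-> 1/(s+a)
With a = 24: L{12*e^(-24t)*u(t)} = 12/(s+24), ROC: Re(s) > -24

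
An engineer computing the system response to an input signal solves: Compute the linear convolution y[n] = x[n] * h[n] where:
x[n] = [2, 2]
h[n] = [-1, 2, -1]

y[n] = sum_k x[k]*h[n-k]. Output length = len(x) + len(h) - 1 = 2 + 3 - 1 = 4.
y[0] = 2*-1 = -2
y[1] = 2*-1 + 2*2 = 2
y[2] = 2*2 + 2*-1 = 2
y[3] = 2*-1 = -2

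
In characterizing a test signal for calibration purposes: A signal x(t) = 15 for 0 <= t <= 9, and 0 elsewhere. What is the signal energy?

Energy = integral of |x(t)|^2 dt over the signal duration
= 15^2 * 9 = 225 * 9 = 2025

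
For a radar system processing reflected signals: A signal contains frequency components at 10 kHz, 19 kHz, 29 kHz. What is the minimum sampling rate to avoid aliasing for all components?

The highest frequency component is f_max = 29 kHz.
Nyquist rate = 2 * f_max = 2 * 29 kHz = 58 kHz.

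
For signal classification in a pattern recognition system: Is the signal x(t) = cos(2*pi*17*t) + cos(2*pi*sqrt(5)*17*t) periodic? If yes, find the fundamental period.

f1 = 17 Hz, f2 = 17*sqrt(5) Hz
Ratio f2/f1 = sqrt(5), which is irrational.
Since the frequency ratio is irrational, no common period exists.
The signal is not periodic.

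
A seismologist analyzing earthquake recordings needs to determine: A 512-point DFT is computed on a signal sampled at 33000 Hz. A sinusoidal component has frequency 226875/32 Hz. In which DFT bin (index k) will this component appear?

DFT frequency resolution = f_s/N = 33000/512 = 4125/64 Hz
Bin index k = f_signal / resolution = 226875/32 / 4125/64 = 110
The signal frequency 226875/32 Hz falls in DFT bin k = 110.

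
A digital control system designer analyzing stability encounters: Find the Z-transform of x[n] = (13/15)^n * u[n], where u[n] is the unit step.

The Z-transform of a^n * u[n] is z/(z-a) for |z| > |a|.
Here a = 13/15, so X(z) = z/(z - (13/15)) = 15z/(15z - 13)
ROC: |z| > 13/15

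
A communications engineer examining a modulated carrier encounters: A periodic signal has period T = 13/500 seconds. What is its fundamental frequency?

The fundamental frequency is the reciprocal of the period.
f = 1/T = 1/(13/500) = 500/13 Hz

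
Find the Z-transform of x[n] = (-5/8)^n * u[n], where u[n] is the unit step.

The Z-transform of a^n * u[n] is z/(z-a) for |z| > |a|.
Here a = -5/8, so X(z) = z/(z - (-5/8)) = 8z/(8z + 5)
ROC: |z| > 5/8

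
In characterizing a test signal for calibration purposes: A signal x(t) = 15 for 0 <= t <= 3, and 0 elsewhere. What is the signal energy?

Energy = integral of |x(t)|^2 dt over the signal duration
= 15^2 * 3 = 225 * 3 = 675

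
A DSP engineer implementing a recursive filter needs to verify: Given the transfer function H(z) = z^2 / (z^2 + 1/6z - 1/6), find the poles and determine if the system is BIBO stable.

Poles are roots of the denominator: z^2 + 1/6z - 1/6 = 0.
Quadratic formula: z = [-(1/6) +/- sqrt((1/6)^2 - 4*(-1/6))] / 2
Discriminant = 1/36 + 2/3 = 25/36; sqrt = 5/6.
z = (-1/6 +/- 5/6) / 2 => z = 1/3 or z = -1/2.
|p1| = 1/3, |p2| = 1/2.
For BIBO stability, all poles must lie inside the unit circle (|p| < 1).
System is STABLE since both |p| < 1.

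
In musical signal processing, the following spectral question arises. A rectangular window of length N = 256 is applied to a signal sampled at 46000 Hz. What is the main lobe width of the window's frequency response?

For a rectangular window of length N,
the main lobe width in frequency is 2*f_s/N.
= 2*46000/256 = 2875/8 Hz
This determines the minimum frequency separation for resolving two sinusoids.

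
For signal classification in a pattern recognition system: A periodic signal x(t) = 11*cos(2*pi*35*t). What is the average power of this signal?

Average power of A*cos(wt) is A^2/2.
P = 11^2 / 2 = 121/2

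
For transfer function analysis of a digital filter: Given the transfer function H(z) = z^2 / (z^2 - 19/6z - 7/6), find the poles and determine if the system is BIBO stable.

Poles are roots of the denominator: z^2 - 19/6z - 7/6 = 0.
Quadratic formula: z = [-(-19/6) +/- sqrt((-19/6)^2 - 4*(-7/6))] / 2
Discriminant = 361/36 + 14/3 = 529/36; sqrt = 23/6.
z = (19/6 +/- 23/6) / 2 => z = 7/2 or z = -1/3.
|p1| = 7/2, |p2| = 1/3.
For BIBO stability, all poles must lie inside the unit circle (|p| < 1).
System is UNSTABLE since at least one |p| >= 1.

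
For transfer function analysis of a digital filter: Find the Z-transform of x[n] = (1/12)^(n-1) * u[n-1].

Time-shifting property: if X(z) = Z{x[n]}, then Z{x[n-d]} = z^(-d) * X(z)
X(z) = z/(z - 1/12) for x[n] = (1/12)^n * u[n]
Z{x[n-1]} = z^(-1) * z/(z - 1/12) = 1/(z - 1/12)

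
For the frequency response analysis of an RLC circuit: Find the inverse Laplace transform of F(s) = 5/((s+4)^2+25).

Standard pair: w/((s+a)^2+w^2) <-> e^(-at)*sin(wt)*u(t)
With a=4, w=5: f(t) = e^(-4t)*sin(5t)*u(t)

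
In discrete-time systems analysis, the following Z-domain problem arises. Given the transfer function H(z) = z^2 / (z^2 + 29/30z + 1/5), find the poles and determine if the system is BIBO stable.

Poles are roots of the denominator: z^2 + 29/30z + 1/5 = 0.
Quadratic formula: z = [-(29/30) +/- sqrt((29/30)^2 - 4*(1/5))] / 2
Discriminant = 841/900 - 4/5 = 121/900; sqrt = 11/30.
z = (-29/30 +/- 11/30) / 2 => z = -3/10 or z = -2/3.
|p1| = 3/10, |p2| = 2/3.
For BIBO stability, all poles must lie inside the unit circle (|p| < 1).
System is STABLE since both |p| < 1.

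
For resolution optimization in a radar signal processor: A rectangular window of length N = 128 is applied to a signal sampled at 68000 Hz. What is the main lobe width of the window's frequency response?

For a rectangular window of length N,
the main lobe width in frequency is 2*f_s/N.
= 2*68000/128 = 2125/2 Hz
This determines the minimum frequency separation for resolving two sinusoids.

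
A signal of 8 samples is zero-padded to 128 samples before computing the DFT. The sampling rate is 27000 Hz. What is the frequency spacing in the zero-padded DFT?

Original DFT: N = 8, resolution = f_s/N = 27000/8 = 3375 Hz
Zero-padded DFT: N = 128, resolution = f_s/N = 27000/128 = 3375/16 Hz
Zero-padding interpolates the spectrum (finer frequency grid)
but does NOT improve the true spectral resolution (ability to resolve close frequencies).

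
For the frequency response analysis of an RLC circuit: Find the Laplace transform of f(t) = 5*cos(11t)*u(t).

Standard pair: cos(wt)*u(t) <-> s/(s^2+w^2)
With w = 11: L{5*cos(11t)*u(t)} = 5s/(s^2+121)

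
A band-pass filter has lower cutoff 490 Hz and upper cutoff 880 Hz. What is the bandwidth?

Bandwidth = f_high - f_low
= 880 Hz - 490 Hz = 390 Hz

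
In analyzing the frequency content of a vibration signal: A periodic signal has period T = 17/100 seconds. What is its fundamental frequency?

The fundamental frequency is the reciprocal of the period.
f = 1/T = 1/(17/100) = 100/17 Hz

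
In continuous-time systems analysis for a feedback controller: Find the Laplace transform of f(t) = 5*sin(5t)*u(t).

Standard pair: sin(wt)*u(t) <-> w/(s^2+w^2)
With w = 5: L{5*sin(5t)*u(t)} = 25/(s^2+25)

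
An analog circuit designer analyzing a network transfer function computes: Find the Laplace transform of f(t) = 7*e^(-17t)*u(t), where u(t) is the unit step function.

Standard Laplace transform pair:
e^(-at)*u(t) <-> 1/(s+a)
With a = 17: L{7*e^(-17t)*u(t)} = 7/(s+17), ROC: Re(s) > -17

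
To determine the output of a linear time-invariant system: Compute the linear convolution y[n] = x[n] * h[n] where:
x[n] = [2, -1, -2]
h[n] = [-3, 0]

y[n] = sum_k x[k]*h[n-k]. Output length = len(x) + len(h) - 1 = 3 + 2 - 1 = 4.
y[0] = 2*-3 = -6
y[1] = -1*-3 + 2*0 = 3
y[2] = -2*-3 + -1*0 = 6
y[3] = -2*0 = 0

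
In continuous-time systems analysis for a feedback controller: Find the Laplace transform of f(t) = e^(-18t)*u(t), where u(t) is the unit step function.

Standard Laplace transform pair:
e^(-at)*u(t) <-> 1/(s+a)
With a = 18: L{e^(-18t)*u(t)} = 1/(s+18), ROC: Re(s) > -18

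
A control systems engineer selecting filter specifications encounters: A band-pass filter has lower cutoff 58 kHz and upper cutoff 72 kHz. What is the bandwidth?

Bandwidth = f_high - f_low
= 72 kHz - 58 kHz = 14 kHz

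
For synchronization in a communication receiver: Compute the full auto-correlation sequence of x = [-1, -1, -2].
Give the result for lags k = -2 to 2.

r_xx[k] = sum_m x[m]*x[m+k], indexed from 0, for k = -2 to 2:
  r_xx[-2] = x[2]*x[0] = 2
  r_xx[-1] = x[1]*x[0] + x[2]*x[1] = 3
  r_xx[0] = x[0]*x[0] + x[1]*x[1] + x[2]*x[2] = 6
  r_xx[1] = x[0]*x[1] + x[1]*x[2] = 3
  r_xx[2] = x[0]*x[2] = 2
r_xx = [2, 3, 6, 3, 2]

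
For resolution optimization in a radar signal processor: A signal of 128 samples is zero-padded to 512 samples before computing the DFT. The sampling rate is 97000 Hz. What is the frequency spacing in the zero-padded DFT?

Original DFT: N = 128, resolution = f_s/N = 97000/128 = 12125/16 Hz
Zero-padded DFT: N = 512, resolution = f_s/N = 97000/512 = 12125/64 Hz
Zero-padding interpolates the spectrum (finer frequency grid)
but does NOT improve the true spectral resolution (ability to resolve close frequencies).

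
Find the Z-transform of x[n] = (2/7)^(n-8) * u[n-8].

Time-shifting property: if X(z) = Z{x[n]}, then Z{x[n-d]} = z^(-d) * X(z)
X(z) = z/(z - 2/7) for x[n] = (2/7)^n * u[n]
Z{x[n-8]} = z^(-8) * z/(z - 2/7) = z^(-7)/(z - 2/7)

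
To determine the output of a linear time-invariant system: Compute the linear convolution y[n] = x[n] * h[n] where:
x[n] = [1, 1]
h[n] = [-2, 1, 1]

y[n] = sum_k x[k]*h[n-k]. Output length = len(x) + len(h) - 1 = 2 + 3 - 1 = 4.
y[0] = 1*-2 = -2
y[1] = 1*-2 + 1*1 = -1
y[2] = 1*1 + 1*1 = 2
y[3] = 1*1 = 1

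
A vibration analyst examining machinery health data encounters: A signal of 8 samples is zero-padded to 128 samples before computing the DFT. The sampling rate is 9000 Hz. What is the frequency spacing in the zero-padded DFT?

Original DFT: N = 8, resolution = f_s/N = 9000/8 = 1125 Hz
Zero-padded DFT: N = 128, resolution = f_s/N = 9000/128 = 1125/16 Hz
Zero-padding interpolates the spectrum (finer frequency grid)
but does NOT improve the true spectral resolution (ability to resolve close frequencies).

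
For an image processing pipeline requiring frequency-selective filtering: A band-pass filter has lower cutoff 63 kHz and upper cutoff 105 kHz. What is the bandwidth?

Bandwidth = f_high - f_low
= 105 kHz - 63 kHz = 42 kHz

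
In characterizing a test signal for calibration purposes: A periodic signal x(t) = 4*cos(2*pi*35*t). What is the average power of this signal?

Average power of A*cos(wt) is A^2/2.
P = 4^2 / 2 = 16/2 = 8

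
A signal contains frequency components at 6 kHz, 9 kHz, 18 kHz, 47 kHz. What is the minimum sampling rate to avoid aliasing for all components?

The highest frequency component is f_max = 47 kHz.
Nyquist rate = 2 * f_max = 2 * 47 kHz = 94 kHz.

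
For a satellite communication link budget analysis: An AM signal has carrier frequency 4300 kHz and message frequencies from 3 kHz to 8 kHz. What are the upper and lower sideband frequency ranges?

Upper sideband (USB) = fc + [fm_low, fm_high] = 4300 + [3, 8] = [4303, 4308] kHz
Lower sideband (LSB) = fc - [fm_high, fm_low] = 4300 - [8, 3] = [4292, 4297] kHz
Total occupied spectrum: 4292 kHz to 4308 kHz (plus carrier at 4300 kHz)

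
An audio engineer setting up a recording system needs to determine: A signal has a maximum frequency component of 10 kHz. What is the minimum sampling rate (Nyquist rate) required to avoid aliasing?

By the Nyquist-Shannon sampling theorem,
the minimum sampling rate (Nyquist rate) must be at least 2 * f_max.
Nyquist rate = 2 * 10 kHz = 20 kHz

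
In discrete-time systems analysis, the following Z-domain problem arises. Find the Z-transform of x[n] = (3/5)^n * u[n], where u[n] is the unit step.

The Z-transform of a^n * u[n] is z/(z-a) for |z| > |a|.
Here a = 3/5, so X(z) = z/(z - (3/5)) = 5z/(5z - 3)
ROC: |z| > 3/5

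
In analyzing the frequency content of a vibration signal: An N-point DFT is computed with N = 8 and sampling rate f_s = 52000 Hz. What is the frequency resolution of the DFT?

DFT frequency resolution = f_s / N
= 52000 / 8 = 6500 Hz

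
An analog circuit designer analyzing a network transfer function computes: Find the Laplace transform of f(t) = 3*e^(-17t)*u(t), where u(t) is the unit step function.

Standard Laplace transform pair:
e^(-at)*u(t) <-> 1/(s+a)
With a = 17: L{3*e^(-17t)*u(t)} = 3/(s+17), ROC: Re(s) > -17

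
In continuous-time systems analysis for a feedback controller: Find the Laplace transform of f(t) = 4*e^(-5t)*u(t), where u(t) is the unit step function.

Standard Laplace transform pair:
e^(-at)*u(t) <-> 1/(s+a)
With a = 5: L{4*e^(-5t)*u(t)} = 4/(s+5), ROC: Re(s) > -5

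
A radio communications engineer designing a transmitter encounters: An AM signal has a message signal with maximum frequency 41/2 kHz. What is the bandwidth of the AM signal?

In AM (double-sideband), the bandwidth is twice the message frequency.
BW = 2 * f_m = 2 * 41/2 kHz = 41 kHz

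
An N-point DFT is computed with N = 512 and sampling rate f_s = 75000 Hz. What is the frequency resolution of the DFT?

DFT frequency resolution = f_s / N
= 75000 / 512 = 9375/64 Hz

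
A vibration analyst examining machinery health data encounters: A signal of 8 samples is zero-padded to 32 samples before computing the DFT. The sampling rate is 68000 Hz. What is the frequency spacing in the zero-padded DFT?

Original DFT: N = 8, resolution = f_s/N = 68000/8 = 8500 Hz
Zero-padded DFT: N = 32, resolution = f_s/N = 68000/32 = 2125 Hz
Zero-padding interpolates the spectrum (finer frequency grid)
but does NOT improve the true spectral resolution (ability to resolve close frequencies).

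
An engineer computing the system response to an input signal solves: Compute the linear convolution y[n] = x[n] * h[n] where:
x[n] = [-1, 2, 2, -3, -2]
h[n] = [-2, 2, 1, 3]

y[n] = sum_k x[k]*h[n-k]. Output length = len(x) + len(h) - 1 = 5 + 4 - 1 = 8.
y[0] = -1*-2 = 2
y[1] = 2*-2 + -1*2 = -6
y[2] = 2*-2 + 2*2 + -1*1 = -1
y[3] = -3*-2 + 2*2 + 2*1 + -1*3 = 9
y[4] = -2*-2 + -3*2 + 2*1 + 2*3 = 6
y[5] = -2*2 + -3*1 + 2*3 = -1
y[6] = -2*1 + -3*3 = -11
y[7] = -2*3 = -6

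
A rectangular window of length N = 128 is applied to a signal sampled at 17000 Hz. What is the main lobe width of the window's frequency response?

For a rectangular window of length N,
the main lobe width in frequency is 2*f_s/N.
= 2*17000/128 = 2125/8 Hz
This determines the minimum frequency separation for resolving two sinusoids.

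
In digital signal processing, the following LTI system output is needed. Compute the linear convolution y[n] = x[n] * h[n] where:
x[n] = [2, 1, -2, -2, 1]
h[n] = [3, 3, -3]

y[n] = sum_k x[k]*h[n-k]. Output length = len(x) + len(h) - 1 = 5 + 3 - 1 = 7.
y[0] = 2*3 = 6
y[1] = 1*3 + 2*3 = 9
y[2] = -2*3 + 1*3 + 2*-3 = -9
y[3] = -2*3 + -2*3 + 1*-3 = -15
y[4] = 1*3 + -2*3 + -2*-3 = 3
y[5] = 1*3 + -2*-3 = 9
y[6] = 1*-3 = -3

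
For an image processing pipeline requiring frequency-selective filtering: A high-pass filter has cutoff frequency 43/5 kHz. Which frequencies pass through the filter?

A high-pass filter passes all frequencies above the cutoff frequency 43/5 kHz and attenuates lower frequencies.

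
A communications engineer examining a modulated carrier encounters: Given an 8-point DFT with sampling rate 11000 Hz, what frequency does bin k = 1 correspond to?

The frequency of DFT bin k is: f_k = k * f_s / N
f_1 = 1 * 11000 / 8 = 1375 Hz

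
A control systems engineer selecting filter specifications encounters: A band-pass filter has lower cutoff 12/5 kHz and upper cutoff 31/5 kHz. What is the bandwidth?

Bandwidth = f_high - f_low
= 31/5 kHz - 12/5 kHz = 19/5 kHz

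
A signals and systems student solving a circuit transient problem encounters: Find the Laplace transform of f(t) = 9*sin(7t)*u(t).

Standard pair: sin(wt)*u(t) <-> w/(s^2+w^2)
With w = 7: L{9*sin(7t)*u(t)} = 63/(s^2+49)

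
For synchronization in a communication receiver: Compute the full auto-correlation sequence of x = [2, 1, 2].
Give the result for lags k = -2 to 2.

r_xx[k] = sum_m x[m]*x[m+k], indexed from 0, for k = -2 to 2:
  r_xx[-2] = x[2]*x[0] = 4
  r_xx[-1] = x[1]*x[0] + x[2]*x[1] = 4
  r_xx[0] = x[0]*x[0] + x[1]*x[1] + x[2]*x[2] = 9
  r_xx[1] = x[0]*x[1] + x[1]*x[2] = 4
  r_xx[2] = x[0]*x[2] = 4
r_xx = [4, 4, 9, 4, 4]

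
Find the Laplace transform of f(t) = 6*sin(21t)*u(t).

Standard pair: sin(wt)*u(t) <-> w/(s^2+w^2)
With w = 21: L{6*sin(21t)*u(t)} = 126/(s^2+441)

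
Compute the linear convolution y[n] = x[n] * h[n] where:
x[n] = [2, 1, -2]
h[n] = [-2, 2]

y[n] = sum_k x[k]*h[n-k]. Output length = len(x) + len(h) - 1 = 3 + 2 - 1 = 4.
y[0] = 2*-2 = -4
y[1] = 1*-2 + 2*2 = 2
y[2] = -2*-2 + 1*2 = 6
y[3] = -2*2 = -4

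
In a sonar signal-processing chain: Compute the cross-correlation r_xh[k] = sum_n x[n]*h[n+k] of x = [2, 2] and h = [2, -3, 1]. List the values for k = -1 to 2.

Both sequences indexed from 0 and zero outside their support.
Lags with overlap: k = -1 to 2.
  r_xh[-1] = x[1]*h[0] = 4
  r_xh[0] = x[0]*h[0] + x[1]*h[1] = -2
  r_xh[1] = x[0]*h[1] + x[1]*h[2] = -4
  r_xh[2] = x[0]*h[2] = 2
r_xh = [4, -2, -4, 2] (for k = -1, ..., 2)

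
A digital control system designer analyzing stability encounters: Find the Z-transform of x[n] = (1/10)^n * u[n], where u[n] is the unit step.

The Z-transform of a^n * u[n] is z/(z-a) for |z| > |a|.
Here a = 1/10, so X(z) = z/(z - (1/10)) = 10z/(10z - 1)
ROC: |z| > 1/10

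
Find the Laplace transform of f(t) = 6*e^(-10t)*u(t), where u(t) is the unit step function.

Standard Laplace transform pair:
e^(-at)*u(t) <-> 1/(s+a)
With a = 10: L{6*e^(-10t)*u(t)} = 6/(s+10), ROC: Re(s) > -10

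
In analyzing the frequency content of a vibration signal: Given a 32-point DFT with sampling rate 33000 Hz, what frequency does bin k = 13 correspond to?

The frequency of DFT bin k is: f_k = k * f_s / N
f_13 = 13 * 33000 / 32 = 53625/4 Hz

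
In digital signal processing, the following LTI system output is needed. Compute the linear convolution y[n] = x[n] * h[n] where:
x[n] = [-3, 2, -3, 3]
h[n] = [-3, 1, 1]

y[n] = sum_k x[k]*h[n-k]. Output length = len(x) + len(h) - 1 = 4 + 3 - 1 = 6.
y[0] = -3*-3 = 9
y[1] = 2*-3 + -3*1 = -9
y[2] = -3*-3 + 2*1 + -3*1 = 8
y[3] = 3*-3 + -3*1 + 2*1 = -10
y[4] = 3*1 + -3*1 = 0
y[5] = 3*1 = 3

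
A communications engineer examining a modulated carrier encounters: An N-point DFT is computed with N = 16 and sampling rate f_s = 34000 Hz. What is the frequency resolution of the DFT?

DFT frequency resolution = f_s / N
= 34000 / 16 = 2125 Hz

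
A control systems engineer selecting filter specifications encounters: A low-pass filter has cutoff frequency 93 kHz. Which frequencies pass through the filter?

A low-pass filter passes all frequencies below the cutoff frequency 93 kHz and attenuates higher frequencies.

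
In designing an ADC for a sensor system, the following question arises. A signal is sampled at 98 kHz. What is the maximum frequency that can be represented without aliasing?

The maximum frequency that can be represented without aliasing
is the Nyquist frequency: f_max = f_s / 2 = 98 kHz / 2 = 49 kHz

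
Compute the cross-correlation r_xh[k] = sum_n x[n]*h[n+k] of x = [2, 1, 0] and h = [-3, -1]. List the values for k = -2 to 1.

Both sequences indexed from 0 and zero outside their support.
Lags with overlap: k = -2 to 1.
  r_xh[-2] = x[2]*h[0] = 0
  r_xh[-1] = x[1]*h[0] + x[2]*h[1] = -3
  r_xh[0] = x[0]*h[0] + x[1]*h[1] = -7
  r_xh[1] = x[0]*h[1] = -2
r_xh = [0, -3, -7, -2] (for k = -2, ..., 1)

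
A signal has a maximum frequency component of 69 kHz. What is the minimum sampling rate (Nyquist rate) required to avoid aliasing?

By the Nyquist-Shannon sampling theorem,
the minimum sampling rate (Nyquist rate) must be at least 2 * f_max.
Nyquist rate = 2 * 69 kHz = 138 kHz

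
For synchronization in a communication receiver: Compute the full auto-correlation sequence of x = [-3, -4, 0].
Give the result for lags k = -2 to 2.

r_xx[k] = sum_m x[m]*x[m+k], indexed from 0, for k = -2 to 2:
  r_xx[-2] = x[2]*x[0] = 0
  r_xx[-1] = x[1]*x[0] + x[2]*x[1] = 12
  r_xx[0] = x[0]*x[0] + x[1]*x[1] + x[2]*x[2] = 25
  r_xx[1] = x[0]*x[1] + x[1]*x[2] = 12
  r_xx[2] = x[0]*x[2] = 0
r_xx = [0, 12, 25, 12, 0]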